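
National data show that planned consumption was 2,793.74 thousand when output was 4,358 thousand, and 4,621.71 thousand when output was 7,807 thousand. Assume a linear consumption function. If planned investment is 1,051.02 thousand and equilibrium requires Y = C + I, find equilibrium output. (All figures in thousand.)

MPC = (4621.71 − 2793.74)/(7807 − 4358) = 1827.97/3449 = 0.53
a = 2793.74 − 0.53(4358) = 484
Equilibrium: Y = 484 + 0.53Y + 1051.02
0.47Y = 1535.02, so Y = 1535.02/0.47 = 3266

Y = 3266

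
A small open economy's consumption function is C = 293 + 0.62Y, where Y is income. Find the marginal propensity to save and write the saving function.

MPS = 1 − MPC = 1 − 0.62 = 0.38
S = Y − C = -293 + 0.38Y

MPS = 0.38; S = -293 + 0.38Y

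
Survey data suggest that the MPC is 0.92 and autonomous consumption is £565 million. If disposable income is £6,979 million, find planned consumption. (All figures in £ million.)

C = 6985.68

C = 565 + 0.92(6979) = 565 + 6420.68 = 6985.68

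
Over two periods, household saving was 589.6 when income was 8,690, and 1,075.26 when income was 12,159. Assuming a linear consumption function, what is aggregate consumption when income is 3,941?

C = 4016.26

MPS = ΔS/ΔY = (1075.26 − 589.6)/(12159 − 8690) = 485.66/3469 = 0.14
MPC = 1 − MPS = 0.86
Autonomous saving = 589.6 − 0.14(8690) = -627, so a = 627
C = 627 + 0.86(3941) = 627 + 3389.26 = 4016.26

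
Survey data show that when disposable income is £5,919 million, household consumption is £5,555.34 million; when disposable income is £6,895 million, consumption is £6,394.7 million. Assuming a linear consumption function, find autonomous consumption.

MPC = ΔC/ΔY = (6394.7 − 5555.34)/(6895 − 5919) = 839.36/976 = 0.86
a = C − MPC·Y = 5555.34 − 0.86(5919) = 5555.34 − 5090.34 = 465

a = 465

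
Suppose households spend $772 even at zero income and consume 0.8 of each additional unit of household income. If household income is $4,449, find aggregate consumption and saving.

C = 772 + 0.8(4449) = 772 + 3559.2 = 4331.2
S = Y − C = 4449 − 4331.2 = 117.8

C = 4331.2; S = 117.8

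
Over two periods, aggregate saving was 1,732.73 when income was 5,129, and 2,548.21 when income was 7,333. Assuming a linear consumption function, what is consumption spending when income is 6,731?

MPS = ΔS/ΔY = (2548.21 − 1732.73)/(7333 − 5129) = 815.48/2204 = 0.37
MPC = 1 − MPS = 0.63
Autonomous saving = 1732.73 − 0.37(5129) = -165, so a = 165
C = 165 + 0.63(6731) = 165 + 4240.53 = 4405.53

C = 4405.53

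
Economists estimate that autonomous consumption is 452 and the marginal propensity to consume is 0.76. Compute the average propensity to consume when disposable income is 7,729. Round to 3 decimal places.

C = 452 + 0.76(7729) = 6326.04
APC = C/Y = 6326.04/7729 = 0.818

APC = 0.818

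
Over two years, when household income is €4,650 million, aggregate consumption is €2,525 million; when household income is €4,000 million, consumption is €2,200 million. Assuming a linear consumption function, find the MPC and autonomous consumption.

MPC = ΔC/ΔY = (2525 − 2200)/(4650 − 4000) = 325/650 = 0.5
a = C − MPC·Y = 2200 − 0.5(4000) = 2200 − 2000 = 200

MPC = 0.5; a = 200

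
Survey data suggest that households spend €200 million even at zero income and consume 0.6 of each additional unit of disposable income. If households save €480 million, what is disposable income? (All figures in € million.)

S = Y − C = -200 + 0.4Y
-200 + 0.4Y = 480, so 0.4Y = 680 and Y = 1700

Y = 1700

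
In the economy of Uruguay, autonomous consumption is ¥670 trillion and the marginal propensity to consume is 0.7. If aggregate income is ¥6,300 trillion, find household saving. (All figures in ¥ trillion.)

C = 670 + 0.7(6300) = 670 + 4410 = 5080
S = Y − C = 6300 − 5080 = 1220

S = 1220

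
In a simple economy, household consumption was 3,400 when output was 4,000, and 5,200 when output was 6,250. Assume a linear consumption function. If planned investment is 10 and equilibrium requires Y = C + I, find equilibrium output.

Y = 1050

MPC = (5200 − 3400)/(6250 − 4000) = 1800/2250 = 0.8
a = 3400 − 0.8(4000) = 200
Equilibrium: Y = 200 + 0.8Y + 10
0.2Y = 210, so Y = 210/0.2 = 1050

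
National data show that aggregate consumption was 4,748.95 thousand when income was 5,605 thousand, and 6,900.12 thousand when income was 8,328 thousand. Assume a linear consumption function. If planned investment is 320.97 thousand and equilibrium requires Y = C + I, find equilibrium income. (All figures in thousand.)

MPC = (6900.12 − 4748.95)/(8328 − 5605) = 2151.17/2723 = 0.79
a = 4748.95 − 0.79(5605) = 321
Equilibrium: Y = 321 + 0.79Y + 320.97
0.21Y = 641.97, so Y = 641.97/0.21 = 3057

Y = 3057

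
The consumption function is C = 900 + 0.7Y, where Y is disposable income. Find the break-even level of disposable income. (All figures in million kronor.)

Y = 3000

At break-even, C = Y: 900 + 0.7Y = Y
0.3Y = 900, so Y = 900/0.3 = 3000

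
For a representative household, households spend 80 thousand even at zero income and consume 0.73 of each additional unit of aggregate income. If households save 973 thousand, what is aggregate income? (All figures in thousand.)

Y = 3900

S = Y − C = -80 + 0.27Y
-80 + 0.27Y = 973, so 0.27Y = 1053 and Y = 3900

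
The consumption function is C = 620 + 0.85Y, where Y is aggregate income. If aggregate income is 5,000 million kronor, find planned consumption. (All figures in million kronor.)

C = 4870

C = 620 + 0.85(5000) = 620 + 4250 = 4870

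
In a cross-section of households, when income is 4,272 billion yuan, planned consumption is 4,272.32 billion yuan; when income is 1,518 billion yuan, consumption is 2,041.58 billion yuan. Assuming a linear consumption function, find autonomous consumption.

a = 812

MPC = ΔC/ΔY = (4272.32 − 2041.58)/(4272 − 1518) = 2230.74/2754 = 0.81
a = C − MPC·Y = 2041.58 − 0.81(1518) = 2041.58 − 1229.58 = 812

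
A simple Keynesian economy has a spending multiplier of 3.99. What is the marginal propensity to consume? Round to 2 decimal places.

MPC = 0.75

k = 1/(1 − MPC), so 1 − MPC = 1/k = 1/3.99 = 0.2506
MPC = 1 − 0.2506 = 0.75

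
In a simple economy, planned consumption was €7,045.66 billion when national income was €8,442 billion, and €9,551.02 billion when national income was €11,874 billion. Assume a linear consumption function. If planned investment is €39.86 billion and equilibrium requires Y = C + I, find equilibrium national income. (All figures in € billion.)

MPC = (9551.02 − 7045.66)/(11874 − 8442) = 2505.36/3432 = 0.73
a = 7045.66 − 0.73(8442) = 883
Equilibrium: Y = 883 + 0.73Y + 39.86
0.27Y = 922.86, so Y = 922.86/0.27 = 3418

Y = 3418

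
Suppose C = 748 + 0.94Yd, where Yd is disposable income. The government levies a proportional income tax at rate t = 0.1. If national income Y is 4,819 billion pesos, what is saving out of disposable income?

Yd = (1 − 0.1)(4819) = 0.9(4819) = 4337.1
C = 748 + 0.94(4337.1) = 748 + 4076.874 = 4824.874
S = Yd − C = 4337.1 − 4824.874 = -487.774

S = -487.774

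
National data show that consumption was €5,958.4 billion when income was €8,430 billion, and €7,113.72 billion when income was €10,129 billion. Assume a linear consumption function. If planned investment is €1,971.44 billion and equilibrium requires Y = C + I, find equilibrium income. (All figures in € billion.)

Y = 6867

MPC = (7113.72 − 5958.4)/(10129 − 8430) = 1155.32/1699 = 0.68
a = 5958.4 − 0.68(8430) = 226
Equilibrium: Y = 226 + 0.68Y + 1971.44
0.32Y = 2197.44, so Y = 2197.44/0.32 = 6867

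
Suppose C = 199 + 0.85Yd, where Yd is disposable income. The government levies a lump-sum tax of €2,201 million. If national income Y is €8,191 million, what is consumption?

Yd = Y − T = 8191 − 2201 = 5990
C = 199 + 0.85(5990) = 199 + 5091.5 = 5290.5

C = 5290.5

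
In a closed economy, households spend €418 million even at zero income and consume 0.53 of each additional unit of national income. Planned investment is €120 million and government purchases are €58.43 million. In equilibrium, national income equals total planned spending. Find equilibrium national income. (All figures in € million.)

Y = 1269

Y = C + I + G = 418 + 0.53Y + 120 + 58.43
Y − 0.53Y = 596.43
0.47Y = 596.43, so Y = 596.43/0.47 = 1269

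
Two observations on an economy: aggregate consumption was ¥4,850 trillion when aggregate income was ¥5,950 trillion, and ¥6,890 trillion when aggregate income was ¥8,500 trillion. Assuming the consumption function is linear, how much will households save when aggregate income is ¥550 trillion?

MPC = (6890 − 4850)/(8500 − 5950) = 2040/2550 = 0.8
a = 4850 − 0.8(5950) = 4850 − 4760 = 90
C = 90 + 0.8(550) = 530
S = 550 − 530 = 20

S = 20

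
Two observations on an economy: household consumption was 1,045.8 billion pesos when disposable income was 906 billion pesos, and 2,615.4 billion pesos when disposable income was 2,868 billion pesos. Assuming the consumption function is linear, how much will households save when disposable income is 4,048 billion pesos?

MPC = (2615.4 − 1045.8)/(2868 − 906) = 1569.6/1962 = 0.8
a = 1045.8 − 0.8(906) = 1045.8 − 724.8 = 321
C = 321 + 0.8(4048) = 3559.4
S = 4048 − 3559.4 = 488.6

S = 488.6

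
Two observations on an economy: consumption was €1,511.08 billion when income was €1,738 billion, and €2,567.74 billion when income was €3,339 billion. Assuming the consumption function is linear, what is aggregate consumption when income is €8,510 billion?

MPC = (2567.74 − 1511.08)/(3339 − 1738) = 1056.66/1601 = 0.66
a = 1511.08 − 0.66(1738) = 1511.08 − 1147.08 = 364
C = 364 + 0.66(8510) = 364 + 5616.6 = 5980.6

C = 5980.6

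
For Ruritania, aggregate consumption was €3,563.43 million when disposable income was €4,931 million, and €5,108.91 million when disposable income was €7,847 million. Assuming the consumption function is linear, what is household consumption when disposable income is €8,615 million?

C = 5515.95

MPC = (5108.91 − 3563.43)/(7847 − 4931) = 1545.48/2916 = 0.53
a = 3563.43 − 0.53(4931) = 3563.43 − 2613.43 = 950
C = 950 + 0.53(8615) = 950 + 4565.95 = 5515.95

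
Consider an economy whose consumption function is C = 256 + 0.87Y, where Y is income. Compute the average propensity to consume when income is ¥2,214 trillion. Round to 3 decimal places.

C = 256 + 0.87(2214) = 2182.18
APC = C/Y = 2182.18/2214 = 0.986

APC = 0.986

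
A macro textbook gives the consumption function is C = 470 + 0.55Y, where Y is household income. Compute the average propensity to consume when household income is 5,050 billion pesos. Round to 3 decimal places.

C = 470 + 0.55(5050) = 3247.5
APC = C/Y = 3247.5/5050 = 0.643

APC = 0.643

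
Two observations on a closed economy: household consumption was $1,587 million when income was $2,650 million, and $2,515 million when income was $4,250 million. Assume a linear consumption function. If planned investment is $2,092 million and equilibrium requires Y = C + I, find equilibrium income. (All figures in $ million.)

Y = 5100

MPC = (2515 − 1587)/(4250 − 2650) = 928/1600 = 0.58
a = 1587 − 0.58(2650) = 50
Equilibrium: Y = 50 + 0.58Y + 2092
0.42Y = 2142, so Y = 2142/0.42 = 5100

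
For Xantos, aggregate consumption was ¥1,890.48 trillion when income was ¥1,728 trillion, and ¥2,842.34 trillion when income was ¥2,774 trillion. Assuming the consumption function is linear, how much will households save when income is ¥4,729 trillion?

S = 107.61

MPC = (2842.34 − 1890.48)/(2774 − 1728) = 951.86/1046 = 0.91
a = 1890.48 − 0.91(1728) = 1890.48 − 1572.48 = 318
C = 318 + 0.91(4729) = 4621.39
S = 4729 − 4621.39 = 107.61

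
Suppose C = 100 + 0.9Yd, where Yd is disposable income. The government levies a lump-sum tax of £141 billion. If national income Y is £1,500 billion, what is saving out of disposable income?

S = 35.9

Yd = Y − T = 1500 − 141 = 1359
C = 100 + 0.9(1359) = 100 + 1223.1 = 1323.1
S = Yd − C = 1359 − 1323.1 = 35.9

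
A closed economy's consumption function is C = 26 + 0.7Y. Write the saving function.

S = Y − C = Y − (26 + 0.7Y) = -26 + (1 − 0.7)Y

S = -26 + 0.3Y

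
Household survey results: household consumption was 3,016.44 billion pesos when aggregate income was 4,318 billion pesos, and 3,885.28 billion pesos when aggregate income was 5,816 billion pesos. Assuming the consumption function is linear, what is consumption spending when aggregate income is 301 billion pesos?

C = 686.58

MPC = (3885.28 − 3016.44)/(5816 − 4318) = 868.84/1498 = 0.58
a = 3016.44 − 0.58(4318) = 3016.44 − 2504.44 = 512
C = 512 + 0.58(301) = 512 + 174.58 = 686.58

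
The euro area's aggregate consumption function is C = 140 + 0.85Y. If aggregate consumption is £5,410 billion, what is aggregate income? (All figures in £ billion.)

Y = 6200

140 + 0.85Y = 5410
0.85Y = 5270, so Y = 5270/0.85 = 6200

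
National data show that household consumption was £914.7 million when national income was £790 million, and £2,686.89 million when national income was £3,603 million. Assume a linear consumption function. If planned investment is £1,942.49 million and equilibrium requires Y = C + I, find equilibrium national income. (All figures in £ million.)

Y = 6377

MPC = (2686.89 − 914.7)/(3603 − 790) = 1772.19/2813 = 0.63
a = 914.7 − 0.63(790) = 417
Equilibrium: Y = 417 + 0.63Y + 1942.49
0.37Y = 2359.49, so Y = 2359.49/0.37 = 6377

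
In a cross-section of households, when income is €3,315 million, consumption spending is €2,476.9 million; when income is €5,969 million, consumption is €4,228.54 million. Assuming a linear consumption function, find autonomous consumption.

MPC = ΔC/ΔY = (4228.54 − 2476.9)/(5969 − 3315) = 1751.64/2654 = 0.66
a = C − MPC·Y = 2476.9 − 0.66(3315) = 2476.9 − 2187.9 = 289

a = 289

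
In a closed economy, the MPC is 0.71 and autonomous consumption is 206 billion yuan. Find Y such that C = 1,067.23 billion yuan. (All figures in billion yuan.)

206 + 0.71Y = 1067.23
0.71Y = 861.23, so Y = 861.23/0.71 = 1213

Y = 1213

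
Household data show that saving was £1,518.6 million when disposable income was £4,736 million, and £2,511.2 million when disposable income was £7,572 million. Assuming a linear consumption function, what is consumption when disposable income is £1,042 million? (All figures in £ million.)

C = 816.3

MPS = ΔS/ΔY = (2511.2 − 1518.6)/(7572 − 4736) = 992.6/2836 = 0.35
MPC = 1 − MPS = 0.65
Autonomous saving = 1518.6 − 0.35(4736) = -139, so a = 139
C = 139 + 0.65(1042) = 139 + 677.3 = 816.3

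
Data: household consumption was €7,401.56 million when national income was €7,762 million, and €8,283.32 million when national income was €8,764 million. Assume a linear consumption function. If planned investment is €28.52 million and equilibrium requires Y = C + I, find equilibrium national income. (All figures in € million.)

MPC = (8283.32 − 7401.56)/(8764 − 7762) = 881.76/1002 = 0.88
a = 7401.56 − 0.88(7762) = 571
Equilibrium: Y = 571 + 0.88Y + 28.52
0.12Y = 599.52, so Y = 599.52/0.12 = 4996

Y = 4996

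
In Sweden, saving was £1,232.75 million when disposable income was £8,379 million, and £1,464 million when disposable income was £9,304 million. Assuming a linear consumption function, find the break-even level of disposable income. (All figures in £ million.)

Y = 3448

MPS = ΔS/ΔY = (1464 − 1232.75)/(9304 − 8379) = 231.25/925 = 0.25
MPC = 1 − MPS = 0.75
From S(8379) = 1232.75: −a + 0.25(8379) = 1232.75, so a = 2094.75 − 1232.75 = 862
Break-even (S = 0): Y = a/MPS = 862/0.25 = 3448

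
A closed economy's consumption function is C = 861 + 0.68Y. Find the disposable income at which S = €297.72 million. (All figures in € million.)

Y = 3621

S = Y − C = -861 + 0.32Y
-861 + 0.32Y = 297.72, so 0.32Y = 1158.72 and Y = 3621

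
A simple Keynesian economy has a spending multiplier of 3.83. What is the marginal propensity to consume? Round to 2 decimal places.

k = 1/(1 − MPC), so 1 − MPC = 1/k = 1/3.83 = 0.2611
MPC = 1 − 0.2611 = 0.74

MPC = 0.74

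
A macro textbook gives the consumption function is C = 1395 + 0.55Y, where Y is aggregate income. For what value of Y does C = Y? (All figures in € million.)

Y = 3100

At break-even, C = Y: 1395 + 0.55Y = Y
0.45Y = 1395, so Y = 1395/0.45 = 3100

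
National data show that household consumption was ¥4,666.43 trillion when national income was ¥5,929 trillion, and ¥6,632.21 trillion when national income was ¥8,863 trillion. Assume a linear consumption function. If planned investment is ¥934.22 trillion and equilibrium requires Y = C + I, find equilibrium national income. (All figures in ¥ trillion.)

Y = 4934

MPC = (6632.21 − 4666.43)/(8863 − 5929) = 1965.78/2934 = 0.67
a = 4666.43 − 0.67(5929) = 694
Equilibrium: Y = 694 + 0.67Y + 934.22
0.33Y = 1628.22, so Y = 1628.22/0.33 = 4934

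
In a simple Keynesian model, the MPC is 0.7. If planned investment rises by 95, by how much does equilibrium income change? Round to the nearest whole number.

The multiplier is 1/(1 − MPC) = 1/0.3.
ΔY = 95/0.3 = 316.67 ≈ 317

ΔY ≈ 317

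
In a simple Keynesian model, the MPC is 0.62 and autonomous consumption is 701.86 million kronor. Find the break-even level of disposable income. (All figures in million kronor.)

Y = 1847

At break-even, C = Y: 701.86 + 0.62Y = Y
0.38Y = 701.86, so Y = 701.86/0.38 = 1847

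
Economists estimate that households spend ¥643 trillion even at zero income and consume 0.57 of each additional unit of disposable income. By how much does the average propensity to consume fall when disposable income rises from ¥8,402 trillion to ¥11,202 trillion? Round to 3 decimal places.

At Y = 8402: C = 643 + 0.57(8402) = 5432.14, APC = 5432.14/8402 = 0.6465
At Y = 11202: C = 7028.14, APC = 7028.14/11202 = 0.6274
Fall in APC = 0.6465 − 0.6274 = 0.0191 ≈ 0.019

ΔAPC = 0.019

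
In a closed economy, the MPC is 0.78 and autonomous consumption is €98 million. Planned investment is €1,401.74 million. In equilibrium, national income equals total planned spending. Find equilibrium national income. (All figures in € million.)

Y = C + I = 98 + 0.78Y + 1401.74
Y − 0.78Y = 1499.74
0.22Y = 1499.74, so Y = 1499.74/0.22 = 6817

Y = 6817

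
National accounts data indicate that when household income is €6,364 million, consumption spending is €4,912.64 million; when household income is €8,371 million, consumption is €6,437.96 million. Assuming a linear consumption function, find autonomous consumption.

MPC = ΔC/ΔY = (6437.96 − 4912.64)/(8371 − 6364) = 1525.32/2007 = 0.76
a = C − MPC·Y = 4912.64 − 0.76(6364) = 4912.64 − 4836.64 = 76

a = 76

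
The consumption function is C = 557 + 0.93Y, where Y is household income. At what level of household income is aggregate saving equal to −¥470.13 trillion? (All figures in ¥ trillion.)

Y = 1241

S = Y − C = -557 + 0.07Y
-557 + 0.07Y = -470.13, so 0.07Y = 86.87 and Y = 1241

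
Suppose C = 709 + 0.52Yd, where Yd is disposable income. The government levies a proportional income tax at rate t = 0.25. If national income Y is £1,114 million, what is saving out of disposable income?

Yd = (1 − 0.25)(1114) = 0.75(1114) = 835.5
C = 709 + 0.52(835.5) = 709 + 434.46 = 1143.46
S = Yd − C = 835.5 − 1143.46 = -307.96

S = -307.96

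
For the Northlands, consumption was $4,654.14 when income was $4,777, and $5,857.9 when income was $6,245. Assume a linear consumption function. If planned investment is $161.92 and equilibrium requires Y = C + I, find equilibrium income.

MPC = (5857.9 − 4654.14)/(6245 − 4777) = 1203.76/1468 = 0.82
a = 4654.14 − 0.82(4777) = 737
Equilibrium: Y = 737 + 0.82Y + 161.92
0.18Y = 898.92, so Y = 898.92/0.18 = 4994

Y = 4994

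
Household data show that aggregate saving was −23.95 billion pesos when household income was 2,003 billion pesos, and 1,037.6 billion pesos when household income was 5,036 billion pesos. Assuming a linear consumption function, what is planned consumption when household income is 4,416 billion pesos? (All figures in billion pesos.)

C = 3595.4

MPS = ΔS/ΔY = (1037.6 − (-23.95))/(5036 − 2003) = 1061.55/3033 = 0.35
MPC = 1 − MPS = 0.65
Autonomous saving = -23.95 − 0.35(2003) = -725, so a = 725
C = 725 + 0.65(4416) = 725 + 2870.4 = 3595.4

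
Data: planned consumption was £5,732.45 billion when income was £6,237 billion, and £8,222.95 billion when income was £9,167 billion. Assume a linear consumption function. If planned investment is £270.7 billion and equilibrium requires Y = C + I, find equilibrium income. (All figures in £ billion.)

MPC = (8222.95 − 5732.45)/(9167 − 6237) = 2490.5/2930 = 0.85
a = 5732.45 − 0.85(6237) = 431
Equilibrium: Y = 431 + 0.85Y + 270.7
0.15Y = 701.7, so Y = 701.7/0.15 = 4678

Y = 4678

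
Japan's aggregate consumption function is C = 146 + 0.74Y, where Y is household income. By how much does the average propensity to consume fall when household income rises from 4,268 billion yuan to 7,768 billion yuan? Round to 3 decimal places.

ΔAPC = 0.015

At Y = 4268: C = 146 + 0.74(4268) = 3304.32, APC = 3304.32/4268 = 0.7742
At Y = 7768: C = 5894.32, APC = 5894.32/7768 = 0.7588
Fall in APC = 0.7742 − 0.7588 = 0.0154 ≈ 0.015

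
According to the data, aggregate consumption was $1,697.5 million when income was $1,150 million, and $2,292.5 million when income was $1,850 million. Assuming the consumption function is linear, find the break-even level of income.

MPC = (2292.5 − 1697.5)/(1850 − 1150) = 595/700 = 0.85
a = 1697.5 − 0.85(1150) = 1697.5 − 977.5 = 720
Break-even: Y = a/(1−MPC) = 720/0.15 = 4800

Y = 4800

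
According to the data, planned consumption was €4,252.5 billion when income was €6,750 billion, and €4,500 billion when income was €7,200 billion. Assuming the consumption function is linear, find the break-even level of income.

MPC = (4500 − 4252.5)/(7200 − 6750) = 247.5/450 = 0.55
a = 4252.5 − 0.55(6750) = 4252.5 − 3712.5 = 540
Break-even: Y = a/(1−MPC) = 540/0.45 = 1200

Y = 1200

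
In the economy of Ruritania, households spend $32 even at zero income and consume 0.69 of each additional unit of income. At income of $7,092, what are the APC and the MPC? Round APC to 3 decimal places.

APC = 0.695; MPC = 0.69

MPC = 0.69 (the slope of the consumption function)
C = 32 + 0.69(7092) = 4925.48, so APC = 4925.48/7092 = 0.695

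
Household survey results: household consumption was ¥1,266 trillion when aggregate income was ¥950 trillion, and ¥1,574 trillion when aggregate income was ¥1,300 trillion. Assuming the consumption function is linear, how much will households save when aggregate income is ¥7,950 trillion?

S = 524

MPC = (1574 − 1266)/(1300 − 950) = 308/350 = 0.88
a = 1266 − 0.88(950) = 1266 − 836 = 430
C = 430 + 0.88(7950) = 7426
S = 7950 − 7426 = 524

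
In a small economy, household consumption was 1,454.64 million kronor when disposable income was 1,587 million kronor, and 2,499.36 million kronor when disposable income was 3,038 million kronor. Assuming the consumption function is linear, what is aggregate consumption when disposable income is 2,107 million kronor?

C = 1829.04

MPC = (2499.36 − 1454.64)/(3038 − 1587) = 1044.72/1451 = 0.72
a = 1454.64 − 0.72(1587) = 1454.64 − 1142.64 = 312
C = 312 + 0.72(2107) = 312 + 1517.04 = 1829.04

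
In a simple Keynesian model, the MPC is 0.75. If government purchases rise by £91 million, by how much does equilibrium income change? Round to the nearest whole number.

The multiplier is 1/(1 − MPC) = 1/0.25.
ΔY = 91/0.25 = 364.00 ≈ 364

ΔY ≈ 364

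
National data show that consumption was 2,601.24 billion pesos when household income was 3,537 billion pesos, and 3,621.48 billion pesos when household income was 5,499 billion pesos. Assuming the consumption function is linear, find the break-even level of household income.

Y = 1587.5

MPC = (3621.48 − 2601.24)/(5499 − 3537) = 1020.24/1962 = 0.52
a = 2601.24 − 0.52(3537) = 2601.24 − 1839.24 = 762
Break-even: Y = a/(1−MPC) = 762/0.48 = 1587.5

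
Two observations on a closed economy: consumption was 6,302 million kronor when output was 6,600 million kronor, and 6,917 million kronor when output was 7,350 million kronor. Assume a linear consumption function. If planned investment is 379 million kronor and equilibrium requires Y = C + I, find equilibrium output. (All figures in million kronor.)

MPC = (6917 − 6302)/(7350 − 6600) = 615/750 = 0.82
a = 6302 − 0.82(6600) = 890
Equilibrium: Y = 890 + 0.82Y + 379
0.18Y = 1269, so Y = 1269/0.18 = 7050

Y = 7050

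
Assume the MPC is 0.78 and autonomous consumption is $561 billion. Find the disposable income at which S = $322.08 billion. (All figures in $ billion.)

Y = 4014

S = Y − C = -561 + 0.22Y
-561 + 0.22Y = 322.08, so 0.22Y = 883.08 and Y = 4014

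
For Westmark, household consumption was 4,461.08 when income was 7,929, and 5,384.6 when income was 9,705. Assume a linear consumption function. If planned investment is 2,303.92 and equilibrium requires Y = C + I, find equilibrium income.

MPC = (5384.6 − 4461.08)/(9705 − 7929) = 923.52/1776 = 0.52
a = 4461.08 − 0.52(7929) = 338
Equilibrium: Y = 338 + 0.52Y + 2303.92
0.48Y = 2641.92, so Y = 2641.92/0.48 = 5504

Y = 5504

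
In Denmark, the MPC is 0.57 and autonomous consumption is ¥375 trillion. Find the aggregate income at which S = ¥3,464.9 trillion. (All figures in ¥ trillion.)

S = Y − C = -375 + 0.43Y
-375 + 0.43Y = 3464.9, so 0.43Y = 3839.9 and Y = 8930

Y = 8930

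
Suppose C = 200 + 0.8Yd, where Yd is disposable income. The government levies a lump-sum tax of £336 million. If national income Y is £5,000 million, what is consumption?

C = 3931.2

Yd = Y − T = 5000 − 336 = 4664
C = 200 + 0.8(4664) = 200 + 3731.2 = 3931.2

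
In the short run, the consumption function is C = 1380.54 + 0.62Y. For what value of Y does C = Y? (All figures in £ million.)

At break-even, C = Y: 1380.54 + 0.62Y = Y
0.38Y = 1380.54, so Y = 1380.54/0.38 = 3633

Y = 3633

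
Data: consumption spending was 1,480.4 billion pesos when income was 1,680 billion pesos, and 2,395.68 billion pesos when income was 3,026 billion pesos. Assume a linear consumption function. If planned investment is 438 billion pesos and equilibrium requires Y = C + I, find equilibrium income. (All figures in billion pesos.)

Y = 2425

MPC = (2395.68 − 1480.4)/(3026 − 1680) = 915.28/1346 = 0.68
a = 1480.4 − 0.68(1680) = 338
Equilibrium: Y = 338 + 0.68Y + 438
0.32Y = 776, so Y = 776/0.32 = 2425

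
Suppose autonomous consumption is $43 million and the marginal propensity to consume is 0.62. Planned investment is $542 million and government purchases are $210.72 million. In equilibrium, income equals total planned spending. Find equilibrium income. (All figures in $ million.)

Y = C + I + G = 43 + 0.62Y + 542 + 210.72
Y − 0.62Y = 795.72
0.38Y = 795.72, so Y = 795.72/0.38 = 2094

Y = 2094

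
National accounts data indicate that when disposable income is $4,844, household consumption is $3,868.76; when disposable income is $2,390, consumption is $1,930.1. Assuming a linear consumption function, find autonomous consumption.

MPC = ΔC/ΔY = (3868.76 − 1930.1)/(4844 − 2390) = 1938.66/2454 = 0.79
a = C − MPC·Y = 1930.1 − 0.79(2390) = 1930.1 − 1888.1 = 42

a = 42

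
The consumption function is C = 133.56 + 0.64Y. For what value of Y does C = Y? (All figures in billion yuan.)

Y = 371

At break-even, C = Y: 133.56 + 0.64Y = Y
0.36Y = 133.56, so Y = 133.56/0.36 = 371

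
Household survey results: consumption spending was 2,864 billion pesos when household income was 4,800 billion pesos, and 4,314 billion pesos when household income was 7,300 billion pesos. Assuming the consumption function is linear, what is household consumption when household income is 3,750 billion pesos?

MPC = (4314 − 2864)/(7300 − 4800) = 1450/2500 = 0.58
a = 2864 − 0.58(4800) = 2864 − 2784 = 80
C = 80 + 0.58(3750) = 80 + 2175 = 2255

C = 2255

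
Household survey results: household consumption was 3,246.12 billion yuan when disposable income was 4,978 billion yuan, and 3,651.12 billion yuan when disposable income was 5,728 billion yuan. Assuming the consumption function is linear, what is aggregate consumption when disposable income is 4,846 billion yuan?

C = 3174.84

MPC = (3651.12 − 3246.12)/(5728 − 4978) = 405/750 = 0.54
a = 3246.12 − 0.54(4978) = 3246.12 − 2688.12 = 558
C = 558 + 0.54(4846) = 558 + 2616.84 = 3174.84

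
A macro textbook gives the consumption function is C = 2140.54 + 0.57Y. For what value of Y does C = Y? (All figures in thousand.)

At break-even, C = Y: 2140.54 + 0.57Y = Y
0.43Y = 2140.54, so Y = 2140.54/0.43 = 4978

Y = 4978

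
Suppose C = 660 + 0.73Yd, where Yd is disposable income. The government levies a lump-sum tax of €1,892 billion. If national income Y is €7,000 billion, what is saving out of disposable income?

S = 719.16

Yd = Y − T = 7000 − 1892 = 5108
C = 660 + 0.73(5108) = 660 + 3728.84 = 4388.84
S = Yd − C = 5108 − 4388.84 = 719.16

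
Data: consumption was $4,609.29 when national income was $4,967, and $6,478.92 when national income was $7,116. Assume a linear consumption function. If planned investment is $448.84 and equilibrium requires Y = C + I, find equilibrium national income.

Y = 5668

MPC = (6478.92 − 4609.29)/(7116 − 4967) = 1869.63/2149 = 0.87
a = 4609.29 − 0.87(4967) = 288
Equilibrium: Y = 288 + 0.87Y + 448.84
0.13Y = 736.84, so Y = 736.84/0.13 = 5668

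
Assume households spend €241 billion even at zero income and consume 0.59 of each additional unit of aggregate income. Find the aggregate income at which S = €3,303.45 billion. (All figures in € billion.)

Y = 8645

S = Y − C = -241 + 0.41Y
-241 + 0.41Y = 3303.45, so 0.41Y = 3544.45 and Y = 8645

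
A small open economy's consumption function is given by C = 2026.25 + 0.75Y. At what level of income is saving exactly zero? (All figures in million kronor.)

Y = 8105

At break-even, C = Y: 2026.25 + 0.75Y = Y
0.25Y = 2026.25, so Y = 2026.25/0.25 = 8105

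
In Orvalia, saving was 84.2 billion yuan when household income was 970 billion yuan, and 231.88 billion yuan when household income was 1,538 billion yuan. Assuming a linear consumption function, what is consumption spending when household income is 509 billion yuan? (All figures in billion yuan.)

C = 544.66

MPS = ΔS/ΔY = (231.88 − 84.2)/(1538 − 970) = 147.68/568 = 0.26
MPC = 1 − MPS = 0.74
Autonomous saving = 84.2 − 0.26(970) = -168, so a = 168
C = 168 + 0.74(509) = 168 + 376.66 = 544.66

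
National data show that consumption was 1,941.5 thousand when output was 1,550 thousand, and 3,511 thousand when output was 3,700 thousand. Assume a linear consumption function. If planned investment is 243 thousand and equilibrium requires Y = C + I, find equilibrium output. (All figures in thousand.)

Y = 3900

MPC = (3511 − 1941.5)/(3700 − 1550) = 1569.5/2150 = 0.73
a = 1941.5 − 0.73(1550) = 810
Equilibrium: Y = 810 + 0.73Y + 243
0.27Y = 1053, so Y = 1053/0.27 = 3900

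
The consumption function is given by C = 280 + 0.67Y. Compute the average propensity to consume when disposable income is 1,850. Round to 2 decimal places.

APC = 0.82

C = 280 + 0.67(1850) = 1519.5
APC = C/Y = 1519.5/1850 = 0.82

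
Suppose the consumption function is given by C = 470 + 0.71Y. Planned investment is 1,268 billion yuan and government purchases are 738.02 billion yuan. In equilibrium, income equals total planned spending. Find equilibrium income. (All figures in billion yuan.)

Y = C + I + G = 470 + 0.71Y + 1268 + 738.02
Y − 0.71Y = 2476.02
0.29Y = 2476.02, so Y = 2476.02/0.29 = 8538

Y = 8538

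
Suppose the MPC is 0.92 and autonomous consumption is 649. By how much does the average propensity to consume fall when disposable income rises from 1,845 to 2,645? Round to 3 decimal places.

At Y = 1845: C = 649 + 0.92(1845) = 2346.4, APC = 2346.4/1845 = 1.2718
At Y = 2645: C = 3082.4, APC = 3082.4/2645 = 1.1654
Fall in APC = 1.2718 − 1.1654 = 0.1064 ≈ 0.106

ΔAPC = 0.106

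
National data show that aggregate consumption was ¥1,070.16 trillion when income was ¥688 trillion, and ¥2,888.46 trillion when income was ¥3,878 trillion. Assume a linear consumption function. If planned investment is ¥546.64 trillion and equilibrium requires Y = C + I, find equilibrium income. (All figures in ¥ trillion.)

MPC = (2888.46 − 1070.16)/(3878 − 688) = 1818.3/3190 = 0.57
a = 1070.16 − 0.57(688) = 678
Equilibrium: Y = 678 + 0.57Y + 546.64
0.43Y = 1224.64, so Y = 1224.64/0.43 = 2848

Y = 2848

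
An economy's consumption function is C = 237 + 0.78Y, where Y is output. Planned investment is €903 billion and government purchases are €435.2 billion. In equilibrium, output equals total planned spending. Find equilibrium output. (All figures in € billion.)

Y = 7160

Y = C + I + G = 237 + 0.78Y + 903 + 435.2
Y − 0.78Y = 1575.2
0.22Y = 1575.2, so Y = 1575.2/0.22 = 7160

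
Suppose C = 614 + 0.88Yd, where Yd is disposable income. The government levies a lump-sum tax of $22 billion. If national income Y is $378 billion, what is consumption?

Yd = Y − T = 378 − 22 = 356
C = 614 + 0.88(356) = 614 + 313.28 = 927.28

C = 927.28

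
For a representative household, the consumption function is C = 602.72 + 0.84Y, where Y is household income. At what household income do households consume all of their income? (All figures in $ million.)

Y = 3767

At break-even, C = Y: 602.72 + 0.84Y = Y
0.16Y = 602.72, so Y = 602.72/0.16 = 3767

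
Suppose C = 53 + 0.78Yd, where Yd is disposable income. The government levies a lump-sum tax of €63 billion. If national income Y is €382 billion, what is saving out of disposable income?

S = 17.18

Yd = Y − T = 382 − 63 = 319
C = 53 + 0.78(319) = 53 + 248.82 = 301.82
S = Yd − C = 319 − 301.82 = 17.18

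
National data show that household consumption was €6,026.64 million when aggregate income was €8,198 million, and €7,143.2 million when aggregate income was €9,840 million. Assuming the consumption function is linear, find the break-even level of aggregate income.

MPC = (7143.2 − 6026.64)/(9840 − 8198) = 1116.56/1642 = 0.68
a = 6026.64 − 0.68(8198) = 6026.64 − 5574.64 = 452
Break-even: Y = a/(1−MPC) = 452/0.32 = 1412.5

Y = 1412.5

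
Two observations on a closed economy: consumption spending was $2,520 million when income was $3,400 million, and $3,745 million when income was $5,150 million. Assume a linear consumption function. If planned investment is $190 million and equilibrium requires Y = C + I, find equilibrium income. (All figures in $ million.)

Y = 1100

MPC = (3745 − 2520)/(5150 − 3400) = 1225/1750 = 0.7
a = 2520 − 0.7(3400) = 140
Equilibrium: Y = 140 + 0.7Y + 190
0.3Y = 330, so Y = 330/0.3 = 1100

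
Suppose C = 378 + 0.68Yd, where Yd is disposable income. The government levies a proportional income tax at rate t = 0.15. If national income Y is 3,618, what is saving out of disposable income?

Yd = (1 − 0.15)(3618) = 0.85(3618) = 3075.3
C = 378 + 0.68(3075.3) = 378 + 2091.204 = 2469.204
S = Yd − C = 3075.3 − 2469.204 = 606.096

S = 606.096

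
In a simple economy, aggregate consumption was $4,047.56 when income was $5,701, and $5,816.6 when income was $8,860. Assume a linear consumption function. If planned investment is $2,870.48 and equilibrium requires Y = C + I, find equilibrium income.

Y = 8467

MPC = (5816.6 − 4047.56)/(8860 − 5701) = 1769.04/3159 = 0.56
a = 4047.56 − 0.56(5701) = 855
Equilibrium: Y = 855 + 0.56Y + 2870.48
0.44Y = 3725.48, so Y = 3725.48/0.44 = 8467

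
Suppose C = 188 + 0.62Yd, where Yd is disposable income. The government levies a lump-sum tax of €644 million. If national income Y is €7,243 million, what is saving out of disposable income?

S = 2319.62

Yd = Y − T = 7243 − 644 = 6599
C = 188 + 0.62(6599) = 188 + 4091.38 = 4279.38
S = Yd − C = 6599 − 4279.38 = 2319.62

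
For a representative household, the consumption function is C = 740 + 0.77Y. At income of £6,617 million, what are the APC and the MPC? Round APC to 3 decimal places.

MPC = 0.77 (the slope of the consumption function)
C = 740 + 0.77(6617) = 5835.09, so APC = 5835.09/6617 = 0.882

APC = 0.882; MPC = 0.77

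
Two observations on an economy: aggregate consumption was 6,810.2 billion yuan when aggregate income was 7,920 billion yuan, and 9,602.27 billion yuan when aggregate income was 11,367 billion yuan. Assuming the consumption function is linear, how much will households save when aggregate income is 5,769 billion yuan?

S = 701.11

MPC = (9602.27 − 6810.2)/(11367 − 7920) = 2792.07/3447 = 0.81
a = 6810.2 − 0.81(7920) = 6810.2 − 6415.2 = 395
C = 395 + 0.81(5769) = 5067.89
S = 5769 − 5067.89 = 701.11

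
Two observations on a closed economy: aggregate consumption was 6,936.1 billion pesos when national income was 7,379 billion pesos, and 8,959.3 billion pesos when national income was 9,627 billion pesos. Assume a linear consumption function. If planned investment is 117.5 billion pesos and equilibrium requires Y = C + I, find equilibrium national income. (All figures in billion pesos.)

MPC = (8959.3 − 6936.1)/(9627 − 7379) = 2023.2/2248 = 0.9
a = 6936.1 − 0.9(7379) = 295
Equilibrium: Y = 295 + 0.9Y + 117.5
0.1Y = 412.5, so Y = 412.5/0.1 = 4125

Y = 4125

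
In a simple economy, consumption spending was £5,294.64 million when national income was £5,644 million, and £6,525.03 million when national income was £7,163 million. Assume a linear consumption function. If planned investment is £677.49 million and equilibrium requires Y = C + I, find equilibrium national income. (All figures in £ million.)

Y = 7371

MPC = (6525.03 − 5294.64)/(7163 − 5644) = 1230.39/1519 = 0.81
a = 5294.64 − 0.81(5644) = 723
Equilibrium: Y = 723 + 0.81Y + 677.49
0.19Y = 1400.49, so Y = 1400.49/0.19 = 7371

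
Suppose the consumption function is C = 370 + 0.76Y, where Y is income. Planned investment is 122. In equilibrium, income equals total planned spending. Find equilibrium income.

Y = C + I = 370 + 0.76Y + 122
Y − 0.76Y = 492
0.24Y = 492, so Y = 492/0.24 = 2050

Y = 2050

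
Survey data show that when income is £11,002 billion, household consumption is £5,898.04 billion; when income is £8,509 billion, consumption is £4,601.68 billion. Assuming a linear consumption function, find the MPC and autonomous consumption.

MPC = 0.52; a = 177

MPC = ΔC/ΔY = (5898.04 − 4601.68)/(11002 − 8509) = 1296.36/2493 = 0.52
a = C − MPC·Y = 4601.68 − 0.52(8509) = 4601.68 − 4424.68 = 177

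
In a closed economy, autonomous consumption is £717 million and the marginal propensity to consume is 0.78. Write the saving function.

S = -717 + 0.22Y

S = Y − C = Y − (717 + 0.78Y) = -717 + (1 − 0.78)Y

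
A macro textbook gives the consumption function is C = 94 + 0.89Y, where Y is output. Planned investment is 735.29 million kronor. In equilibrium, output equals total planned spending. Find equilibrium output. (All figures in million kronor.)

Y = 7539

Y = C + I = 94 + 0.89Y + 735.29
Y − 0.89Y = 829.29
0.11Y = 829.29, so Y = 829.29/0.11 = 7539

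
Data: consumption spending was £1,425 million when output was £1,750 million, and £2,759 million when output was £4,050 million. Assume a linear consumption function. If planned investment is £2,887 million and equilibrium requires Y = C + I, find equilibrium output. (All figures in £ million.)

MPC = (2759 − 1425)/(4050 − 1750) = 1334/2300 = 0.58
a = 1425 − 0.58(1750) = 410
Equilibrium: Y = 410 + 0.58Y + 2887
0.42Y = 3297, so Y = 3297/0.42 = 7850

Y = 7850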